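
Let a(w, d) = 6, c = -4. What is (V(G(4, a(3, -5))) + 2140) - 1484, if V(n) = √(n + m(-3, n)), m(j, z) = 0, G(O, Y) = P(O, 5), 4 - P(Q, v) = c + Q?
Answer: 658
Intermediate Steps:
P(Q, v) = 8 - Q (P(Q, v) = 4 - (-4 + Q) = 4 + (4 - Q) = 8 - Q)
G(O, Y) = 8 - O
V(n) = √n (V(n) = √(n + 0) = √n)
(V(G(4, a(3, -5))) + 2140) - 1484 = (√(8 - 1*4) + 2140) - 1484 = (√(8 - 4) + 2140) - 1484 = (√4 + 2140) - 1484 = (2 + 2140) - 1484 = 2142 - 1484 = 658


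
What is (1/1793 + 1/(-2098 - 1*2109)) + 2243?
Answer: 16919290107/7543151 ≈ 2243.0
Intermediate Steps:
(1/1793 + 1/(-2098 - 1*2109)) + 2243 = (1/1793 + 1/(-2098 - 2109)) + 2243 = (1/1793 + 1/(-4207)) + 2243 = (1/1793 - 1/4207) + 2243 = 2414/7543151 + 2243 = 16919290107/7543151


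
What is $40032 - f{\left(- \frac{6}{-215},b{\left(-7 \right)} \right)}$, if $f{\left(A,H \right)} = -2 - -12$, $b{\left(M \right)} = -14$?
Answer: $40022$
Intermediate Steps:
$f{\left(A,H \right)} = 10$ ($f{\left(A,H \right)} = -2 + 12 = 10$)
$40032 - f{\left(- \frac{6}{-215},b{\left(-7 \right)} \right)} = 40032 - 10 = 40022$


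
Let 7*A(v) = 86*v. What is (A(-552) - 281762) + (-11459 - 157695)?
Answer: -3203884/7 ≈ -4.5770e+5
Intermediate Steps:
A(v) = 86*v/7 (A(v) = (86*v)/7 = 86*v/7)
(A(-552) - 281762) + (-11459 - 157695) = ((86/7)*(-552) - 281762) + (-11459 - 157695) = (-47472/7 - 281762) - 169154 = -2019806/7 - 169154 = -3203884/7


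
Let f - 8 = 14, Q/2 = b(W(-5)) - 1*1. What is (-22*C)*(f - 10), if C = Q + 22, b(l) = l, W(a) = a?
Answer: -2640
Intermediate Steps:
Q = -12 (Q = 2*(-5 - 1*1) = 2*(-5 - 1) = 2*(-6) = -12)
C = 10 (C = -12 + 22 = 10)
f = 22 (f = 8 + 14 = 22)
(-22*C)*(f - 10) = (-22*10)*(22 - 10) = -220*12 = -2640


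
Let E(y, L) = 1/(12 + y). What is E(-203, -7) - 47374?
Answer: -9048435/191 ≈ -47374.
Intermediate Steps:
E(-203, -7) - 47374 = 1/(12 - 203) - 47374 = 1/(-191) - 47374 = -1/191 - 47374 = -9048435/191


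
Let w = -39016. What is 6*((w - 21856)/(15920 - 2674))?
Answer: -182616/6623 ≈ -27.573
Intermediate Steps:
6*((w - 21856)/(15920 - 2674)) = 6*((-39016 - 21856)/(15920 - 2674)) = 6*(-60872/13246) = 6*(-60872*1/13246) = 6*(-30436/6623) = -182616/6623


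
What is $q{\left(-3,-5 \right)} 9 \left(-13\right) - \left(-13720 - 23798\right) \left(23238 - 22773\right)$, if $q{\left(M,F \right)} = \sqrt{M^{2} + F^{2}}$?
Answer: $17445870 - 117 \sqrt{34} \approx 1.7445 \cdot 10^{7}$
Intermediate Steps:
$q{\left(M,F \right)} = \sqrt{F^{2} + M^{2}}$
$q{\left(-3,-5 \right)} 9 \left(-13\right) - \left(-13720 - 23798\right) \left(23238 - 22773\right) = \sqrt{\left(-5\right)^{2} + \left(-3\right)^{2}} \cdot 9 \left(-13\right) - \left(-13720 - 23798\right) \left(23238 - 22773\right) = \sqrt{25 + 9} \cdot 9 \left(-13\right) - \left(-37518\right) 465 = \sqrt{34} \cdot 9 \left(-13\right) - -17445870 = 9 \sqrt{34} \left(-13\right) + 17445870 = - 117 \sqrt{34} + 17445870 = 17445870 - 117 \sqrt{34}$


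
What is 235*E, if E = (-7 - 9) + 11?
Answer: -1175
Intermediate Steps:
E = -5 (E = -16 + 11 = -5)
235*E = 235*(-5) = -1175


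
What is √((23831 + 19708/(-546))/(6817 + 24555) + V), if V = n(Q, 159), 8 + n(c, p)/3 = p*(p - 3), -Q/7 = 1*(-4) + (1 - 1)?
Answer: √8071798676180547/329406 ≈ 272.74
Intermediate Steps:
Q = 28 (Q = -7*(1*(-4) + (1 - 1)) = -7*(-4 + 0) = -7*(-4) = 28)
n(c, p) = -24 + 3*p*(-3 + p) (n(c, p) = -24 + 3*(p*(p - 3)) = -24 + 3*(p*(-3 + p)) = -24 + 3*p*(-3 + p))
V = 74388 (V = -24 - 9*159 + 3*159² = -24 - 1431 + 3*25281 = -24 - 1431 + 75843 = 74388)
√((23831 + 19708/(-546))/(6817 + 24555) + V) = √((23831 + 19708/(-546))/(6817 + 24555) + 74388) = √((23831 + 19708*(-1/546))/31372 + 74388) = √((23831 - 758/21)*(1/31372) + 74388) = √((499693/21)*(1/31372) + 74388) = √(499693/658812 + 74388) = √(49008206749/658812) = √8071798676180547/329406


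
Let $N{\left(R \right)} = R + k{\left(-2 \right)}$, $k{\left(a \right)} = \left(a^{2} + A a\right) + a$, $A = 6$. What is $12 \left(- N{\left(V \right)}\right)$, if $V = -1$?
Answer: $132$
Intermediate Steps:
$k{\left(a \right)} = a^{2} + 7 a$ ($k{\left(a \right)} = \left(a^{2} + 6 a\right) + a = a^{2} + 7 a$)
$N{\left(R \right)} = -10 + R$ ($N{\left(R \right)} = R - 2 \left(7 - 2\right) = R - 10 = -10 + R$)
$12 \left(- N{\left(V \right)}\right) = 12 \left(- (-10 - 1)\right) = 12 \left(\left(-1\right) \left(-11\right)\right) = 12 \cdot 11 = 132$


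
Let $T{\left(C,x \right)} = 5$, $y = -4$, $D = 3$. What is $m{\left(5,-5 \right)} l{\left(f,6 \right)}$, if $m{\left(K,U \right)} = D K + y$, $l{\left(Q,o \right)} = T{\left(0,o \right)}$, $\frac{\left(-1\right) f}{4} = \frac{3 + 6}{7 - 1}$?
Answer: $55$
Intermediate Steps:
$f = -6$ ($f = - 4 \frac{3 + 6}{7 - 1} = - 4 \cdot \frac{9}{6} = - 4 \cdot 9 \cdot \frac{1}{6} = \left(-4\right) \frac{3}{2} = -6$)
$l{\left(Q,o \right)} = 5$
$m{\left(K,U \right)} = -4 + 3 K$ ($m{\left(K,U \right)} = 3 K - 4 = -4 + 3 K$)
$m{\left(5,-5 \right)} l{\left(f,6 \right)} = \left(-4 + 3 \cdot 5\right) 5 = \left(-4 + 15\right) 5 = 11 \cdot 5 = 55$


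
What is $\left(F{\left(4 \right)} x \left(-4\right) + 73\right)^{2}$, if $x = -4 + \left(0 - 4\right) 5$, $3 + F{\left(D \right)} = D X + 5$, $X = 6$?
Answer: $6599761$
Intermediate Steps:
$F{\left(D \right)} = 2 + 6 D$ ($F{\left(D \right)} = -3 + \left(D 6 + 5\right) = -3 + \left(6 D + 5\right) = -3 + \left(5 + 6 D\right) = 2 + 6 D$)
$x = -24$ ($x = -4 - 20 = -24$)
$\left(F{\left(4 \right)} x \left(-4\right) + 73\right)^{2} = \left(\left(2 + 6 \cdot 4\right) \left(-24\right) \left(-4\right) + 73\right)^{2} = \left(\left(2 + 24\right) \left(-24\right) \left(-4\right) + 73\right)^{2} = \left(26 \left(-24\right) \left(-4\right) + 73\right)^{2} = \left(\left(-624\right) \left(-4\right) + 73\right)^{2} = \left(2496 + 73\right)^{2} = 2569^{2} = 6599761$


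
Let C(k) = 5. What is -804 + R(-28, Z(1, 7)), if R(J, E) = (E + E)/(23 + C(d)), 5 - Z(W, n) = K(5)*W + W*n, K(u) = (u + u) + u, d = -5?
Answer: -11273/14 ≈ -805.21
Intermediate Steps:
K(u) = 3*u (K(u) = 2*u + u = 3*u)
Z(W, n) = 5 - 15*W - W*n (Z(W, n) = 5 - ((3*5)*W + W*n) = 5 - (15*W + W*n) = 5 + (-15*W - W*n) = 5 - 15*W - W*n)
R(J, E) = E/14 (R(J, E) = (E + E)/(23 + 5) = (2*E)/28 = (2*E)*(1/28) = E/14)
-804 + R(-28, Z(1, 7)) = -804 + (5 - 15*1 - 1*1*7)/14 = -804 + (5 - 15 - 7)/14 = -804 + (1/14)*(-17) = -804 - 17/14 = -11273/14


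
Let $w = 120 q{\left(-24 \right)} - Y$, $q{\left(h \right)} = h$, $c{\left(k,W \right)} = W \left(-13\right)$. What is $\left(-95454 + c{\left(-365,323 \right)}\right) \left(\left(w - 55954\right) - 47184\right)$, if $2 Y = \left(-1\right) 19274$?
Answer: $9604655793$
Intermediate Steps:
$c{\left(k,W \right)} = - 13 W$
$Y = -9637$ ($Y = \frac{\left(-1\right) 19274}{2} = \frac{1}{2} \left(-19274\right) = -9637$)
$w = 6757$ ($w = 120 \left(-24\right) - -9637 = -2880 + 9637 = 6757$)
$\left(-95454 + c{\left(-365,323 \right)}\right) \left(\left(w - 55954\right) - 47184\right) = \left(-95454 - 4199\right) \left(\left(6757 - 55954\right) - 47184\right) = \left(-95454 - 4199\right) \left(-49197 - 47184\right) = \left(-99653\right) \left(-96381\right) = 9604655793$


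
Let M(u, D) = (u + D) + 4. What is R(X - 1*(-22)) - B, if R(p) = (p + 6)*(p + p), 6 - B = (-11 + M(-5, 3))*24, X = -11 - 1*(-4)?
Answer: 408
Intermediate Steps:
X = -7 (X = -11 + 4 = -7)
M(u, D) = 4 + D + u (M(u, D) = (D + u) + 4 = 4 + D + u)
B = 222 (B = 6 - (-11 + (4 + 3 - 5))*24 = 6 - (-11 + 2)*24 = 6 - (-9)*24 = 6 - 1*(-216) = 6 + 216 = 222)
R(p) = 2*p*(6 + p) (R(p) = (6 + p)*(2*p) = 2*p*(6 + p))
R(X - 1*(-22)) - B = 2*(-7 - 1*(-22))*(6 + (-7 - 1*(-22))) - 1*222 = 2*(-7 + 22)*(6 + (-7 + 22)) - 222 = 2*15*(6 + 15) - 222 = 2*15*21 - 222 = 630 - 222 = 408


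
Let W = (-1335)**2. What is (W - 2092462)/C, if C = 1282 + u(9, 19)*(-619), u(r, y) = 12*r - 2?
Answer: 310237/64332 ≈ 4.8224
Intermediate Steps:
u(r, y) = -2 + 12*r
C = -64332 (C = 1282 + (-2 + 12*9)*(-619) = 1282 + (-2 + 108)*(-619) = 1282 + 106*(-619) = 1282 - 65614 = -64332)
W = 1782225
(W - 2092462)/C = (1782225 - 2092462)/(-64332) = -310237*(-1/64332) = 310237/64332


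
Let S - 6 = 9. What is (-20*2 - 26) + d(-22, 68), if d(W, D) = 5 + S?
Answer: -46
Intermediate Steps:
S = 15 (S = 6 + 9 = 15)
d(W, D) = 20 (d(W, D) = 5 + 15 = 20)
(-20*2 - 26) + d(-22, 68) = (-20*2 - 26) + 20 = (-40 - 26) + 20 = -66 + 20 = -46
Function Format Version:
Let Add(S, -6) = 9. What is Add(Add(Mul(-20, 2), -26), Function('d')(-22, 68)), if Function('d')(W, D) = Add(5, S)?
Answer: -46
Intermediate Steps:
S = 15 (S = Add(6, 9) = 15)
Function('d')(W, D) = 20 (Function('d')(W, D) = Add(5, 15) = 20)
Add(Add(Mul(-20, 2), -26), Function('d')(-22, 68)) = Add(Add(Mul(-20, 2), -26), 20) = Add(Add(-40, -26), 20) = Add(-66, 20) = -46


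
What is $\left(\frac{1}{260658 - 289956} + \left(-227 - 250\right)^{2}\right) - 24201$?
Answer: $\frac{5957103743}{29298} \approx 2.0333 \cdot 10^{5}$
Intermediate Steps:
$\left(\frac{1}{260658 - 289956} + \left(-227 - 250\right)^{2}\right) - 24201 = \left(\frac{1}{-29298} + \left(-477\right)^{2}\right) - 24201 = \left(- \frac{1}{29298} + 227529\right) - 24201 = \frac{6666144641}{29298} - 24201 = \frac{5957103743}{29298}$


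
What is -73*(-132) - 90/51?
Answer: 163782/17 ≈ 9634.2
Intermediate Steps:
-73*(-132) - 90/51 = 9636 - 90*1/51 = 9636 - 30/17 = 163782/17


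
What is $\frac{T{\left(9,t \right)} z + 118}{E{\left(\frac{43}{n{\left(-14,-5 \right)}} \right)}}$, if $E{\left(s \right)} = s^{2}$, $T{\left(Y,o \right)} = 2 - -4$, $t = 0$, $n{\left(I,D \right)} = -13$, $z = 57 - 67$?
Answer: $\frac{9802}{1849} \approx 5.3012$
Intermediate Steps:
$z = -10$ ($z = 57 - 67 = -10$)
$T{\left(Y,o \right)} = 6$ ($T{\left(Y,o \right)} = 2 + 4 = 6$)
$\frac{T{\left(9,t \right)} z + 118}{E{\left(\frac{43}{n{\left(-14,-5 \right)}} \right)}} = \frac{6 \left(-10\right) + 118}{\left(\frac{43}{-13}\right)^{2}} = \frac{-60 + 118}{\left(43 \left(- \frac{1}{13}\right)\right)^{2}} = \frac{58}{\left(- \frac{43}{13}\right)^{2}} = \frac{58}{\frac{1849}{169}} = 58 \cdot \frac{169}{1849} = \frac{9802}{1849}$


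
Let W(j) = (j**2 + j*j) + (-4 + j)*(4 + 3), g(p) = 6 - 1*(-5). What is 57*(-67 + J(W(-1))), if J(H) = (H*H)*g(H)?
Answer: 678984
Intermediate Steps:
g(p) = 11 (g(p) = 6 + 5 = 11)
W(j) = -28 + 2*j**2 + 7*j (W(j) = (j**2 + j**2) + (-4 + j)*7 = 2*j**2 + (-28 + 7*j) = -28 + 2*j**2 + 7*j)
J(H) = 11*H**2 (J(H) = (H*H)*11 = H**2*11 = 11*H**2)
57*(-67 + J(W(-1))) = 57*(-67 + 11*(-28 + 2*(-1)**2 + 7*(-1))**2) = 57*(-67 + 11*(-28 + 2*1 - 7)**2) = 57*(-67 + 11*(-28 + 2 - 7)**2) = 57*(-67 + 11*(-33)**2) = 57*(-67 + 11*1089) = 57*(-67 + 11979) = 57*11912 = 678984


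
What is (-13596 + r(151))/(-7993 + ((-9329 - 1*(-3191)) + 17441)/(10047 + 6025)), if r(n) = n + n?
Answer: 213661168/128452193 ≈ 1.6634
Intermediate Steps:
r(n) = 2*n
(-13596 + r(151))/(-7993 + ((-9329 - 1*(-3191)) + 17441)/(10047 + 6025)) = (-13596 + 2*151)/(-7993 + ((-9329 - 1*(-3191)) + 17441)/(10047 + 6025)) = (-13596 + 302)/(-7993 + ((-9329 + 3191) + 17441)/16072) = -13294/(-7993 + (-6138 + 17441)*(1/16072)) = -13294/(-7993 + 11303*(1/16072)) = -13294/(-7993 + 11303/16072) = -13294/(-128452193/16072) = -13294*(-16072/128452193) = 213661168/128452193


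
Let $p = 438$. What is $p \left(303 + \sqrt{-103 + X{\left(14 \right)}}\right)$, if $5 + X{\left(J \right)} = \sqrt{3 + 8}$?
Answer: $132714 + 438 \sqrt{-108 + \sqrt{11}} \approx 1.3271 \cdot 10^{5} + 4481.4 i$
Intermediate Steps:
$X{\left(J \right)} = -5 + \sqrt{11}$ ($X{\left(J \right)} = -5 + \sqrt{3 + 8} = -5 + \sqrt{11}$)
$p \left(303 + \sqrt{-103 + X{\left(14 \right)}}\right) = 438 \left(303 + \sqrt{-103 - \left(5 - \sqrt{11}\right)}\right) = 438 \left(303 + \sqrt{-108 + \sqrt{11}}\right) = 132714 + 438 \sqrt{-108 + \sqrt{11}}$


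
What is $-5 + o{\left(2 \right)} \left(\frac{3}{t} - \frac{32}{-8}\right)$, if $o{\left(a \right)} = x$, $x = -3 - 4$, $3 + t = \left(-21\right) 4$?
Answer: $- \frac{950}{29} \approx -32.759$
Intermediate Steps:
$t = -87$ ($t = -3 - 84 = -87$)
$x = -7$
$o{\left(a \right)} = -7$
$-5 + o{\left(2 \right)} \left(\frac{3}{t} - \frac{32}{-8}\right) = -5 - 7 \left(\frac{3}{-87} - \frac{32}{-8}\right) = -5 - 7 \left(3 \left(- \frac{1}{87}\right) - -4\right) = -5 - 7 \left(- \frac{1}{29} + 4\right) = -5 - \frac{805}{29} = - \frac{950}{29}$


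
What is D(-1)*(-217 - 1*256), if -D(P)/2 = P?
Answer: -946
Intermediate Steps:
D(P) = -2*P
D(-1)*(-217 - 1*256) = (-2*(-1))*(-217 - 1*256) = 2*(-217 - 256) = 2*(-473) = -946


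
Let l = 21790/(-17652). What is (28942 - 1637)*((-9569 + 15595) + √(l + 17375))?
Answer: 164539930 + 27305*√1353386386230/8826 ≈ 1.6814e+8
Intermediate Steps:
l = -10895/8826 (l = 21790*(-1/17652) = -10895/8826 ≈ -1.2344)
(28942 - 1637)*((-9569 + 15595) + √(l + 17375)) = (28942 - 1637)*((-9569 + 15595) + √(-10895/8826 + 17375)) = 27305*(6026 + √(153340855/8826)) = 27305*(6026 + √1353386386230/8826) = 164539930 + 27305*√1353386386230/8826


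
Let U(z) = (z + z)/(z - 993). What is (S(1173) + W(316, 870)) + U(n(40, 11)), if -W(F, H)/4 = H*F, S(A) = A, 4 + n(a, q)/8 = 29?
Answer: -871116451/793 ≈ -1.0985e+6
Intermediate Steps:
n(a, q) = 200 (n(a, q) = -32 + 8*29 = -32 + 232 = 200)
W(F, H) = -4*F*H (W(F, H) = -4*H*F = -4*F*H)
U(z) = 2*z/(-993 + z) (U(z) = (2*z)/(-993 + z) = 2*z/(-993 + z))
(S(1173) + W(316, 870)) + U(n(40, 11)) = (1173 - 4*316*870) + 2*200/(-993 + 200) = (1173 - 1099680) + 2*200/(-793) = -1098507 + 2*200*(-1/793) = -1098507 - 400/793 = -871116451/793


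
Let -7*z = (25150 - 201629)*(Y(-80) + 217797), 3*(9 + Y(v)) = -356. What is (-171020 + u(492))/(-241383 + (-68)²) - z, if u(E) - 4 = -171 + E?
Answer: -27284627749680893/4971939 ≈ -5.4877e+9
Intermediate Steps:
Y(v) = -383/3 (Y(v) = -9 + (⅓)*(-356) = -9 - 356/3 = -383/3)
u(E) = -167 + E (u(E) = 4 + (-171 + E) = -167 + E)
z = 115242198832/21 (z = -(25150 - 201629)*(-383/3 + 217797)/7 = -(-176479)*653008/(7*3) = -⅐*(-115242198832/3) = 115242198832/21 ≈ 5.4877e+9)
(-171020 + u(492))/(-241383 + (-68)²) - z = (-171020 + (-167 + 492))/(-241383 + (-68)²) - 1*115242198832/21 = (-171020 + 325)/(-241383 + 4624) - 115242198832/21 = -170695/(-236759) - 115242198832/21 = -170695*(-1/236759) - 115242198832/21 = 170695/236759 - 115242198832/21 = -27284627749680893/4971939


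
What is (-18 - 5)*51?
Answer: -1173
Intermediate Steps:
(-18 - 5)*51 = -23*51 = -1173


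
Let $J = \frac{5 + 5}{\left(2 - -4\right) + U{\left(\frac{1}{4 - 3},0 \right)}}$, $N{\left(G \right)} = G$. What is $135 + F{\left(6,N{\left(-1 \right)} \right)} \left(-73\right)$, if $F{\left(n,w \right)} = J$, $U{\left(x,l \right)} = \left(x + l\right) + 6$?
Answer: $\frac{1025}{13} \approx 78.846$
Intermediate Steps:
$U{\left(x,l \right)} = 6 + l + x$ ($U{\left(x,l \right)} = \left(l + x\right) + 6 = 6 + l + x$)
$J = \frac{10}{13}$ ($J = \frac{5 + 5}{\left(2 - -4\right) + \left(6 + 0 + \frac{1}{4 - 3}\right)} = \frac{10}{\left(2 + 4\right) + \left(6 + 0 + 1^{-1}\right)} = \frac{10}{6 + \left(6 + 0 + 1\right)} = \frac{10}{6 + 7} = \frac{10}{13} \approx 0.76923$)
$F{\left(n,w \right)} = \frac{10}{13}$
$135 + F{\left(6,N{\left(-1 \right)} \right)} \left(-73\right) = 135 + \frac{10}{13} \left(-73\right) = 135 - \frac{730}{13} = \frac{1025}{13}$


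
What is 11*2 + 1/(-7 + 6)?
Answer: 21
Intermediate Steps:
11*2 + 1/(-7 + 6) = 22 + 1/(-1) = 22 + 1*(-1) = 22 - 1 = 21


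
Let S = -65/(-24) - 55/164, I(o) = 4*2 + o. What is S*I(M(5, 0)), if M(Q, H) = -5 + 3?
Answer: 2335/164 ≈ 14.238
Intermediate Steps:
M(Q, H) = -2
I(o) = 8 + o
S = 2335/984 (S = -65*(-1/24) - 55*1/164 = 65/24 - 55/164 = 2335/984 ≈ 2.3730)
S*I(M(5, 0)) = 2335*(8 - 2)/984 = (2335/984)*6 = 2335/164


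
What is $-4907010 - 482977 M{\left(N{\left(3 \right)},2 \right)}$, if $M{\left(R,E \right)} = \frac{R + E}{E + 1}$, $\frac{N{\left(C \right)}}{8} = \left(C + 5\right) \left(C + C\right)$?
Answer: $- \frac{201150152}{3} \approx -6.705 \cdot 10^{7}$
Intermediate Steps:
$N{\left(C \right)} = 16 C \left(5 + C\right)$ ($N{\left(C \right)} = 8 \left(C + 5\right) \left(C + C\right) = 8 \left(5 + C\right) 2 C = 8 \cdot 2 C \left(5 + C\right) = 16 C \left(5 + C\right)$)
$M{\left(R,E \right)} = \frac{E + R}{1 + E}$
$-4907010 - 482977 M{\left(N{\left(3 \right)},2 \right)} = -4907010 - 482977 \frac{2 + 16 \cdot 3 \left(5 + 3\right)}{1 + 2} = -4907010 - 482977 \frac{2 + 16 \cdot 3 \cdot 8}{3} = -4907010 - 482977 \frac{2 + 384}{3} = -4907010 - 482977 \cdot \frac{1}{3} \cdot 386 = -4907010 - 482977 \cdot \frac{386}{3} = -4907010 - \frac{186429122}{3} = - \frac{201150152}{3}$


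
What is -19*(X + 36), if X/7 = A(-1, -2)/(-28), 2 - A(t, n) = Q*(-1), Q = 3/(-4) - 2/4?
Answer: -10887/16 ≈ -680.44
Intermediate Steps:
Q = -5/4 (Q = 3*(-¼) - 2*¼ = -¾ - ½ = -5/4 ≈ -1.2500)
A(t, n) = ¾ (A(t, n) = 2 - (-5)*(-1)/4 = 2 - 1*5/4 = 2 - 5/4 = ¾)
X = -3/16 (X = 7*((¾)/(-28)) = 7*((¾)*(-1/28)) = 7*(-3/112) = -3/16 ≈ -0.18750)
-19*(X + 36) = -19*(-3/16 + 36) = -19*573/16 = -10887/16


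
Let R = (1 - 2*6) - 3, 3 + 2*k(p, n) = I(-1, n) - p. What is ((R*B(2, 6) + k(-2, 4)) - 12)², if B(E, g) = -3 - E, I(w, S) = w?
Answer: 3249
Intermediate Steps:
k(p, n) = -2 - p/2 (k(p, n) = -3/2 + (-1 - p)/2 = -3/2 + (-½ - p/2) = -2 - p/2)
R = -14 (R = (1 - 12) - 3 = -11 - 3 = -14)
((R*B(2, 6) + k(-2, 4)) - 12)² = ((-14*(-3 - 1*2) + (-2 - ½*(-2))) - 12)² = ((-14*(-3 - 2) + (-2 + 1)) - 12)² = ((-14*(-5) - 1) - 12)² = ((70 - 1) - 12)² = (69 - 12)² = 57² = 3249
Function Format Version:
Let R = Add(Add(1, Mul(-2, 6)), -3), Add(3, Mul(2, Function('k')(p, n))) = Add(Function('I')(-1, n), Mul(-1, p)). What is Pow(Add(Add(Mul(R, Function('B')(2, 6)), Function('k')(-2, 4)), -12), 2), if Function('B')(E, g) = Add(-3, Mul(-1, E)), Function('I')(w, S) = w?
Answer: 3249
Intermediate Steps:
Function('k')(p, n) = Add(-2, Mul(Rational(-1, 2), p)) (Function('k')(p, n) = Add(Rational(-3, 2), Mul(Rational(1, 2), Add(-1, Mul(-1, p)))) = Add(Rational(-3, 2), Add(Rational(-1, 2), Mul(Rational(-1, 2), p))) = Add(-2, Mul(Rational(-1, 2), p)))
R = -14 (R = Add(Add(1, -12), -3) = Add(-11, -3) = -14)
Pow(Add(Add(Mul(R, Function('B')(2, 6)), Function('k')(-2, 4)), -12), 2) = Pow(Add(Add(Mul(-14, Add(-3, Mul(-1, 2))), Add(-2, Mul(Rational(-1, 2), -2))), -12), 2) = Pow(Add(Add(Mul(-14, Add(-3, -2)), Add(-2, 1)), -12), 2) = Pow(Add(Add(Mul(-14, -5), -1), -12), 2) = Pow(Add(Add(70, -1), -12), 2) = Pow(Add(69, -12), 2) = Pow(57, 2) = 3249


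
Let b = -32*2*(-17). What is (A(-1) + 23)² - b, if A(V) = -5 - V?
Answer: -727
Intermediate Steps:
b = 1088 (b = -64*(-17) = 1088)
(A(-1) + 23)² - b = ((-5 - 1*(-1)) + 23)² - 1*1088 = ((-5 + 1) + 23)² - 1088 = (-4 + 23)² - 1088 = 19² - 1088 = 361 - 1088 = -727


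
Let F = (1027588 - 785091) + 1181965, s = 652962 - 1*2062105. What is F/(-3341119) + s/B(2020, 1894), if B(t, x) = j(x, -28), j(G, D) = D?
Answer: 4708074566081/93551332 ≈ 50326.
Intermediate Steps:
s = -1409143 (s = 652962 - 2062105 = -1409143)
B(t, x) = -28
F = 1424462 (F = 242497 + 1181965 = 1424462)
F/(-3341119) + s/B(2020, 1894) = 1424462/(-3341119) - 1409143/(-28) = 1424462*(-1/3341119) - 1409143*(-1/28) = -1424462/3341119 + 1409143/28 = 4708074566081/93551332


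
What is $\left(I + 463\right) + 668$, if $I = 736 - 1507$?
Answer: $360$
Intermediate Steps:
$I = -771$ ($I = 736 - 1507 = -771$)
$\left(I + 463\right) + 668 = \left(-771 + 463\right) + 668 = -308 + 668 = 360$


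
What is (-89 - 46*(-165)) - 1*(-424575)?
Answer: 432076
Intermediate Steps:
(-89 - 46*(-165)) - 1*(-424575) = (-89 + 7590) + 424575 = 7501 + 424575 = 432076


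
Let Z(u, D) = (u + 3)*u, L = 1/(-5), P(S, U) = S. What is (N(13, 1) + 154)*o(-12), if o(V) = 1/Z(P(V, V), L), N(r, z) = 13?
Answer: 167/108 ≈ 1.5463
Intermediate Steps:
L = -1/5 ≈ -0.20000
Z(u, D) = u*(3 + u) (Z(u, D) = (3 + u)*u = u*(3 + u))
o(V) = 1/(V*(3 + V))
(N(13, 1) + 154)*o(-12) = (13 + 154)*(1/((-12)*(3 - 12))) = 167*(-1/12/(-9)) = 167*(-1/12*(-1/9)) = 167*(1/108) = 167/108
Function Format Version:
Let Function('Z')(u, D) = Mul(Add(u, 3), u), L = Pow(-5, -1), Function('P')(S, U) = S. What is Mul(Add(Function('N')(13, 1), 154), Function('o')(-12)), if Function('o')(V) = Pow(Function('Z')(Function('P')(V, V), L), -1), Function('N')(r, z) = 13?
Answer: Rational(167, 108) ≈ 1.5463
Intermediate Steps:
L = Rational(-1, 5) ≈ -0.20000
Function('Z')(u, D) = Mul(u, Add(3, u)) (Function('Z')(u, D) = Mul(Add(3, u), u) = Mul(u, Add(3, u)))
Function('o')(V) = Mul(Pow(V, -1), Pow(Add(3, V), -1)) (Function('o')(V) = Pow(Mul(V, Add(3, V)), -1) = Mul(Pow(V, -1), Pow(Add(3, V), -1)))
Mul(Add(Function('N')(13, 1), 154), Function('o')(-12)) = Mul(Add(13, 154), Mul(Pow(-12, -1), Pow(Add(3, -12), -1))) = Mul(167, Mul(Rational(-1, 12), Pow(-9, -1))) = Mul(167, Mul(Rational(-1, 12), Rational(-1, 9))) = Mul(167, Rational(1, 108)) = Rational(167, 108)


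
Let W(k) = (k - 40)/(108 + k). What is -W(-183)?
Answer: -223/75 ≈ -2.9733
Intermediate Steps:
W(k) = (-40 + k)/(108 + k)
-W(-183) = -(-40 - 183)/(108 - 183) = -(-223)/(-75) = -(-1)*(-223)/75 = -1*223/75 = -223/75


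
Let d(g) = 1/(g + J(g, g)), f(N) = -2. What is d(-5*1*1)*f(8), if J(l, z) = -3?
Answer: 1/4 ≈ 0.25000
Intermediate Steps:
d(g) = 1/(-3 + g) (d(g) = 1/(g - 3) = 1/(-3 + g))
d(-5*1*1)*f(8) = -2/(-3 - 5*1*1) = -2/(-3 - 5*1) = -2/(-3 - 5) = -2/(-8) = -1/8*(-2) = 1/4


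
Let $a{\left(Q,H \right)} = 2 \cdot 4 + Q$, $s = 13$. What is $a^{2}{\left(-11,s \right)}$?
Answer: $9$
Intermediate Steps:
$a{\left(Q,H \right)} = 8 + Q$
$a^{2}{\left(-11,s \right)} = \left(8 - 11\right)^{2} = \left(-3\right)^{2} = 9$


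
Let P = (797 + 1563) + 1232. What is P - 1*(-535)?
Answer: 4127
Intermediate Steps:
P = 3592 (P = 2360 + 1232 = 3592)
P - 1*(-535) = 3592 - 1*(-535) = 3592 + 535 = 4127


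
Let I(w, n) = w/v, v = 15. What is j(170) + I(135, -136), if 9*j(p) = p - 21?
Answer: 230/9 ≈ 25.556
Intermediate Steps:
j(p) = -7/3 + p/9 (j(p) = (p - 21)/9 = (-21 + p)/9 = -7/3 + p/9)
I(w, n) = w/15
j(170) + I(135, -136) = (-7/3 + (1/9)*170) + (1/15)*135 = (-7/3 + 170/9) + 9 = 149/9 + 9 = 230/9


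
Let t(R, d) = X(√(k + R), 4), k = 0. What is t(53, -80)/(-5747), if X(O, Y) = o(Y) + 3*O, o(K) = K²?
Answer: -16/5747 - 3*√53/5747 ≈ -0.0065844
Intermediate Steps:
X(O, Y) = Y² + 3*O
t(R, d) = 16 + 3*√R (t(R, d) = 4² + 3*√(0 + R) = 16 + 3*√R)
t(53, -80)/(-5747) = (16 + 3*√53)/(-5747) = (16 + 3*√53)*(-1/5747) = -16/5747 - 3*√53/5747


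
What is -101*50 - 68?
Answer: -5118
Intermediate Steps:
-101*50 - 68 = -5050 - 68 = -5118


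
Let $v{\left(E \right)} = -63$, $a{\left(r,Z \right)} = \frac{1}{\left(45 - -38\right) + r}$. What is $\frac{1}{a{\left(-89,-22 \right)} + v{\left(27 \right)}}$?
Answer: $- \frac{6}{379} \approx -0.015831$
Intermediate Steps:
$a{\left(r,Z \right)} = \frac{1}{83 + r}$ ($a{\left(r,Z \right)} = \frac{1}{\left(45 + 38\right) + r} = \frac{1}{83 + r}$)
$\frac{1}{a{\left(-89,-22 \right)} + v{\left(27 \right)}} = \frac{1}{\frac{1}{83 - 89} - 63} = \frac{1}{\frac{1}{-6} - 63} = \frac{1}{- \frac{1}{6} - 63} = \frac{1}{- \frac{379}{6}} = - \frac{6}{379}$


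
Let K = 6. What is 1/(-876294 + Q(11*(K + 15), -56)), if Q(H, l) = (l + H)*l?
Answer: -1/886094 ≈ -1.1285e-6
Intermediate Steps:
Q(H, l) = l*(H + l) (Q(H, l) = (H + l)*l = l*(H + l))
1/(-876294 + Q(11*(K + 15), -56)) = 1/(-876294 - 56*(11*(6 + 15) - 56)) = 1/(-876294 - 56*(11*21 - 56)) = 1/(-876294 - 56*(231 - 56)) = 1/(-876294 - 56*175) = 1/(-876294 - 9800) = 1/(-886094) = -1/886094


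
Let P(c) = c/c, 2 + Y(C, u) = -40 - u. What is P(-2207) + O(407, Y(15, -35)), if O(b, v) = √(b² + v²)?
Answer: 1 + √165698 ≈ 408.06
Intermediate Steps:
Y(C, u) = -42 - u (Y(C, u) = -2 + (-40 - u) = -42 - u)
P(c) = 1
P(-2207) + O(407, Y(15, -35)) = 1 + √(407² + (-42 - 1*(-35))²) = 1 + √(165649 + (-42 + 35)²) = 1 + √(165649 + (-7)²) = 1 + √(165649 + 49) = 1 + √165698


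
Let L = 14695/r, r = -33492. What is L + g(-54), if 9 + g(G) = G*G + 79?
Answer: 99992417/33492 ≈ 2985.6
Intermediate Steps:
L = -14695/33492 (L = 14695/(-33492) = 14695*(-1/33492) = -14695/33492 ≈ -0.43876)
g(G) = 70 + G² (g(G) = -9 + (G*G + 79) = -9 + (G² + 79) = -9 + (79 + G²) = 70 + G²)
L + g(-54) = -14695/33492 + (70 + (-54)²) = -14695/33492 + (70 + 2916) = -14695/33492 + 2986 = 99992417/33492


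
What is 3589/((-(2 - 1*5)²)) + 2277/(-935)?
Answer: -306928/765 ≈ -401.21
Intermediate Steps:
3589/((-(2 - 1*5)²)) + 2277/(-935) = 3589/((-(2 - 5)²)) + 2277*(-1/935) = 3589/((-1*(-3)²)) - 207/85 = 3589/((-1*9)) - 207/85 = 3589/(-9) - 207/85 = 3589*(-⅑) - 207/85 = -3589/9 - 207/85 = -306928/765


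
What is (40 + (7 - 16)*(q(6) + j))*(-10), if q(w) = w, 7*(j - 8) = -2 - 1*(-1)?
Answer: 5930/7 ≈ 847.14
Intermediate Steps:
j = 55/7 (j = 8 + (-2 - 1*(-1))/7 = 8 + (-2 + 1)/7 = 8 + (1/7)*(-1) = 8 - 1/7 = 55/7 ≈ 7.8571)
(40 + (7 - 16)*(q(6) + j))*(-10) = (40 + (7 - 16)*(6 + 55/7))*(-10) = (40 - 9*97/7)*(-10) = (40 - 873/7)*(-10) = -593/7*(-10) = 5930/7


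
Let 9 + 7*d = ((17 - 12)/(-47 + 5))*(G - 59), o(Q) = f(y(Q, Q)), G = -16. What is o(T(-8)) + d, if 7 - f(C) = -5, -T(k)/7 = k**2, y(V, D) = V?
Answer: 1175/98 ≈ 11.990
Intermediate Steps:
T(k) = -7*k**2
f(C) = 12 (f(C) = 7 - 1*(-5) = 7 + 5 = 12)
o(Q) = 12
d = -1/98 (d = -9/7 + (((17 - 12)/(-47 + 5))*(-16 - 59))/7 = -9/7 + ((5/(-42))*(-75))/7 = -9/7 + ((5*(-1/42))*(-75))/7 = -9/7 + (-5/42*(-75))/7 = -9/7 + (1/7)*(125/14) = -9/7 + 125/98 = -1/98 ≈ -0.010204)
o(T(-8)) + d = 12 - 1/98 = 1175/98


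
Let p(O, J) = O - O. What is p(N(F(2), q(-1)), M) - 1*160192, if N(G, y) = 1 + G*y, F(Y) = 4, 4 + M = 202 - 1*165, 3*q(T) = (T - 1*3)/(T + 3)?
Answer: -160192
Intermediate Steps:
q(T) = (-3 + T)/(3*(3 + T)) (q(T) = ((T - 1*3)/(T + 3))/3 = ((T - 3)/(3 + T))/3 = ((-3 + T)/(3 + T))/3 = (-3 + T)/(3*(3 + T)))
M = 33 (M = -4 + (202 - 1*165) = -4 + (202 - 165) = -4 + 37 = 33)
p(O, J) = 0
p(N(F(2), q(-1)), M) - 1*160192 = 0 - 1*160192 = 0 - 160192 = -160192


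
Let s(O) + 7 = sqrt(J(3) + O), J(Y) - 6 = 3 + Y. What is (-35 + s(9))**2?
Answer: (42 - sqrt(21))**2 ≈ 1400.1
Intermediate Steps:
J(Y) = 9 + Y (J(Y) = 6 + (3 + Y) = 9 + Y)
s(O) = -7 + sqrt(12 + O) (s(O) = -7 + sqrt((9 + 3) + O) = -7 + sqrt(12 + O))
(-35 + s(9))**2 = (-35 + (-7 + sqrt(12 + 9)))**2 = (-35 + (-7 + sqrt(21)))**2 = (-42 + sqrt(21))**2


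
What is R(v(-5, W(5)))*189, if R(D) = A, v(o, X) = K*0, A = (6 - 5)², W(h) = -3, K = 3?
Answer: 189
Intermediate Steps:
A = 1 (A = 1² = 1)
v(o, X) = 0 (v(o, X) = 3*0 = 0)
R(D) = 1
R(v(-5, W(5)))*189 = 1*189 = 189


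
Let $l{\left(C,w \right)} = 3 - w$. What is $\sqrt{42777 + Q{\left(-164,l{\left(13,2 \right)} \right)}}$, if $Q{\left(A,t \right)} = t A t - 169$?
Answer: $18 \sqrt{131} \approx 206.02$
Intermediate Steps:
$Q{\left(A,t \right)} = -169 + A t^{2}$ ($Q{\left(A,t \right)} = A t t - 169 = A t^{2} - 169 = -169 + A t^{2}$)
$\sqrt{42777 + Q{\left(-164,l{\left(13,2 \right)} \right)}} = \sqrt{42777 - \left(169 + 164 \left(3 - 2\right)^{2}\right)} = \sqrt{42777 - \left(169 + 164 \cdot 1^{2}\right)} = \sqrt{42777 - 333} = \sqrt{42444} = 18 \sqrt{131}$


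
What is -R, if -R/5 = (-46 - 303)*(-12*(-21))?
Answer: -439740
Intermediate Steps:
R = 439740 (R = -5*(-46 - 303)*(-12*(-21)) = -(-1745)*252 = -5*(-87948) = 439740)
-R = -1*439740 = -439740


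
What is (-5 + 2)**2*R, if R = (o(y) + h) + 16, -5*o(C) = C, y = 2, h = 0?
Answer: 702/5 ≈ 140.40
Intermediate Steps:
o(C) = -C/5
R = 78/5 (R = (-1/5*2 + 0) + 16 = (-2/5 + 0) + 16 = -2/5 + 16 = 78/5 ≈ 15.600)
(-5 + 2)**2*R = (-5 + 2)**2*(78/5) = (-3)**2*(78/5) = 9*(78/5) = 702/5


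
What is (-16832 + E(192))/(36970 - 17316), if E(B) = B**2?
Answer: 10016/9827 ≈ 1.0192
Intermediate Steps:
(-16832 + E(192))/(36970 - 17316) = (-16832 + 192**2)/(36970 - 17316) = (-16832 + 36864)/19654 = 20032*(1/19654) = 10016/9827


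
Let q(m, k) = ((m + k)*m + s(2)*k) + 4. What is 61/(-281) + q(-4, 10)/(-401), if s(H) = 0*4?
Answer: -18841/112681 ≈ -0.16721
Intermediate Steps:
s(H) = 0
q(m, k) = 4 + m*(k + m) (q(m, k) = ((m + k)*m + 0*k) + 4 = ((k + m)*m + 0) + 4 = (m*(k + m) + 0) + 4 = m*(k + m) + 4 = 4 + m*(k + m))
61/(-281) + q(-4, 10)/(-401) = 61/(-281) + (4 + (-4)² + 10*(-4))/(-401) = 61*(-1/281) + (4 + 16 - 40)*(-1/401) = -61/281 - 20*(-1/401) = -61/281 + 20/401 = -18841/112681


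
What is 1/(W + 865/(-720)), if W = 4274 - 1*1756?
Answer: 144/362419 ≈ 0.00039733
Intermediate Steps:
W = 2518 (W = 4274 - 1756 = 2518)
1/(W + 865/(-720)) = 1/(2518 + 865/(-720)) = 1/(2518 + 865*(-1/720)) = 1/(2518 - 173/144) = 1/(362419/144) = 144/362419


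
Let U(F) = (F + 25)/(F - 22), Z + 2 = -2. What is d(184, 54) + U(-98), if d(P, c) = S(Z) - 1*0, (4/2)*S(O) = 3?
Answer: 253/120 ≈ 2.1083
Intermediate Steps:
Z = -4 (Z = -2 - 2 = -4)
S(O) = 3/2 (S(O) = (½)*3 = 3/2)
d(P, c) = 3/2 (d(P, c) = 3/2 - 1*0 = 3/2 + 0 = 3/2)
U(F) = (25 + F)/(-22 + F)
d(184, 54) + U(-98) = 3/2 + (25 - 98)/(-22 - 98) = 3/2 - 73/(-120) = 3/2 - 1/120*(-73) = 3/2 + 73/120 = 253/120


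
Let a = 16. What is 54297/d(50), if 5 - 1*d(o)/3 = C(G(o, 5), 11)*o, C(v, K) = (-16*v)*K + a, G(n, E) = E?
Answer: 18099/43205 ≈ 0.41891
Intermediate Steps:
C(v, K) = 16 - 16*K*v (C(v, K) = (-16*v)*K + 16 = -16*K*v + 16 = 16 - 16*K*v)
d(o) = 15 + 2592*o (d(o) = 15 - 3*(16 - 16*11*5)*o = 15 - 3*(16 - 880)*o = 15 - (-2592)*o = 15 + 2592*o)
54297/d(50) = 54297/(15 + 2592*50) = 54297/(15 + 129600) = 54297/129615 = 54297*(1/129615) = 18099/43205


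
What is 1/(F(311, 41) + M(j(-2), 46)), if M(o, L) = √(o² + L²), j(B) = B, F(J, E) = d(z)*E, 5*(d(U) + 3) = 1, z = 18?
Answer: -1435/138238 - 25*√530/138238 ≈ -0.014544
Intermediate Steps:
d(U) = -14/5 (d(U) = -3 + (⅕)*1 = -3 + ⅕ = -14/5)
F(J, E) = -14*E/5
M(o, L) = √(L² + o²)
1/(F(311, 41) + M(j(-2), 46)) = 1/(-14/5*41 + √(46² + (-2)²)) = 1/(-574/5 + √(2116 + 4)) = 1/(-574/5 + √2120) = 1/(-574/5 + 2*√530)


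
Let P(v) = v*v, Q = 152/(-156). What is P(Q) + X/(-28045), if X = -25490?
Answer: 15853454/8531289 ≈ 1.8583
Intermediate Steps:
Q = -38/39 (Q = 152*(-1/156) = -38/39 ≈ -0.97436)
P(v) = v²
P(Q) + X/(-28045) = (-38/39)² - 25490/(-28045) = 1444/1521 - 25490*(-1/28045) = 1444/1521 + 5098/5609 = 15853454/8531289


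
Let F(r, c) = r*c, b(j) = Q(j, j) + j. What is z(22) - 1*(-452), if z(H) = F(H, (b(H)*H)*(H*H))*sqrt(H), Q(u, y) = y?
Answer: 452 + 10307264*sqrt(22) ≈ 4.8346e+7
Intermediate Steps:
b(j) = 2*j (b(j) = j + j = 2*j)
F(r, c) = c*r
z(H) = 2*H**(11/2) (z(H) = ((((2*H)*H)*(H*H))*H)*sqrt(H) = (((2*H**2)*H**2)*H)*sqrt(H) = ((2*H**4)*H)*sqrt(H) = (2*H**5)*sqrt(H) = 2*H**(11/2))
z(22) - 1*(-452) = 2*22**(11/2) - 1*(-452) = 2*(5153632*sqrt(22)) + 452 = 10307264*sqrt(22) + 452 = 452 + 10307264*sqrt(22)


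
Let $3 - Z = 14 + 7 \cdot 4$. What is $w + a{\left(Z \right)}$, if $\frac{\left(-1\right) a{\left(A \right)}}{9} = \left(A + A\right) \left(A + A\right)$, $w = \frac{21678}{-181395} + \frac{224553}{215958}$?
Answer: $- \frac{238328793683561}{4352633490} \approx -54755.0$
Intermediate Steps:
$Z = -39$ ($Z = 3 - \left(14 + 7 \cdot 4\right) = 3 - \left(14 + 28\right) = 3 - 42 = -39$)
$w = \frac{4005694879}{4352633490}$ ($w = 21678 \left(- \frac{1}{181395}\right) + 224553 \cdot \frac{1}{215958} = - \frac{7226}{60465} + \frac{74851}{71986} = \frac{4005694879}{4352633490} \approx 0.92029$)
$a{\left(A \right)} = - 36 A^{2}$ ($a{\left(A \right)} = - 9 \left(A + A\right) \left(A + A\right) = - 9 \cdot 2 A 2 A = - 9 \cdot 4 A^{2} = - 36 A^{2}$)
$w + a{\left(Z \right)} = \frac{4005694879}{4352633490} - 36 \left(-39\right)^{2} = \frac{4005694879}{4352633490} - 54756 = - \frac{238328793683561}{4352633490}$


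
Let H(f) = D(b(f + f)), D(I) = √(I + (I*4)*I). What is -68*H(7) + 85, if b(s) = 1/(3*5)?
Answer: 85 - 68*√19/15 ≈ 65.240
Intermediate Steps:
b(s) = 1/15 (b(s) = (⅓)*(⅕) = 1/15)
D(I) = √(I + 4*I²) (D(I) = √(I + (4*I)*I) = √(I + 4*I²))
H(f) = √19/15 (H(f) = √((1 + 4*(1/15))/15) = √((1 + 4/15)/15) = √((1/15)*(19/15)) = √(19/225) = √19/15)
-68*H(7) + 85 = -68*√19/15 + 85 = 85 - 68*√19/15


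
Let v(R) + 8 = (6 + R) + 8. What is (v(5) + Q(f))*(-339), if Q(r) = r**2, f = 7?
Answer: -20340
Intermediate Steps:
v(R) = 6 + R (v(R) = -8 + ((6 + R) + 8) = -8 + (14 + R) = 6 + R)
(v(5) + Q(f))*(-339) = ((6 + 5) + 7**2)*(-339) = (11 + 49)*(-339) = 60*(-339) = -20340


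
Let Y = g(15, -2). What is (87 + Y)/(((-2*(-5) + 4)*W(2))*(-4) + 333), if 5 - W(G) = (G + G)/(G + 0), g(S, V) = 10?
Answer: 97/165 ≈ 0.58788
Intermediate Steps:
Y = 10
W(G) = 3 (W(G) = 5 - (G + G)/(G + 0) = 5 - 2*G/G = 5 - 1*2 = 5 - 2 = 3)
(87 + Y)/(((-2*(-5) + 4)*W(2))*(-4) + 333) = (87 + 10)/(((-2*(-5) + 4)*3)*(-4) + 333) = 97/(((10 + 4)*3)*(-4) + 333) = 97/((14*3)*(-4) + 333) = 97/(42*(-4) + 333) = 97/(-168 + 333) = 97/165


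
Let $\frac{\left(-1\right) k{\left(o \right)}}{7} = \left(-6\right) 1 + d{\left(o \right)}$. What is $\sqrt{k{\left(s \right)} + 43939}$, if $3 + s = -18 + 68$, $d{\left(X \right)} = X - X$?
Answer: $\sqrt{43981} \approx 209.72$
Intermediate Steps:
$d{\left(X \right)} = 0$
$s = 47$ ($s = -3 + \left(-18 + 68\right) = -3 + 50 = 47$)
$k{\left(o \right)} = 42$ ($k{\left(o \right)} = - 7 \left(\left(-6\right) 1 + 0\right) = - 7 \left(-6 + 0\right) = \left(-7\right) \left(-6\right) = 42$)
$\sqrt{k{\left(s \right)} + 43939} = \sqrt{42 + 43939} = \sqrt{43981}$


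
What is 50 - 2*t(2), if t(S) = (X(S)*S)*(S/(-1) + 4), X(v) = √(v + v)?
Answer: 34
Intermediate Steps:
X(v) = √2*√v (X(v) = √(2*v) = √2*√v)
t(S) = √2*S^(3/2)*(4 - S) (t(S) = ((√2*√S)*S)*(S/(-1) + 4) = (√2*S^(3/2))*(-S + 4) = (√2*S^(3/2))*(4 - S) = √2*S^(3/2)*(4 - S))
50 - 2*t(2) = 50 - 2*√2*2^(3/2)*(4 - 1*2) = 50 - 2*√2*2*√2*(4 - 2) = 50 - 2*√2*2*√2*2 = 50 - 2*8 = 50 - 16 = 34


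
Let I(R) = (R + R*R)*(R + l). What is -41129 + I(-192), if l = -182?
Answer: -13756457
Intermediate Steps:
I(R) = (-182 + R)*(R + R²) (I(R) = (R + R*R)*(R - 182) = (R + R²)*(-182 + R) = (-182 + R)*(R + R²))
-41129 + I(-192) = -41129 - 192*(-182 + (-192)² - 181*(-192)) = -41129 - 192*(-182 + 36864 + 34752) = -41129 - 192*71434 = -41129 - 13715328 = -13756457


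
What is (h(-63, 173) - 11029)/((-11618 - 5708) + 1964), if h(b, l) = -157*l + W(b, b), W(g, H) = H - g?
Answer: 19095/7681 ≈ 2.4860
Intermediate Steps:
h(b, l) = -157*l (h(b, l) = -157*l + (b - b) = -157*l + 0 = -157*l)
(h(-63, 173) - 11029)/((-11618 - 5708) + 1964) = (-157*173 - 11029)/((-11618 - 5708) + 1964) = (-27161 - 11029)/(-17326 + 1964) = -38190/(-15362) = -38190*(-1/15362) = 19095/7681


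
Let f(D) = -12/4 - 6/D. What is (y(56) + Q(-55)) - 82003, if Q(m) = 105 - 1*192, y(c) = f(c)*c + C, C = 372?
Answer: -81892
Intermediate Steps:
f(D) = -3 - 6/D (f(D) = -12*¼ - 6/D = -3 - 6/D)
y(c) = 372 + c*(-3 - 6/c) (y(c) = (-3 - 6/c)*c + 372 = c*(-3 - 6/c) + 372 = 372 + c*(-3 - 6/c))
Q(m) = -87 (Q(m) = 105 - 192 = -87)
(y(56) + Q(-55)) - 82003 = ((366 - 3*56) - 87) - 82003 = ((366 - 168) - 87) - 82003 = (198 - 87) - 82003 = 111 - 82003 = -81892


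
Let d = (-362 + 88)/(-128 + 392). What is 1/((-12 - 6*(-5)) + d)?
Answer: 132/2239 ≈ 0.058955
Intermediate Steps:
d = -137/132 (d = -274/264 = -274*1/264 = -137/132 ≈ -1.0379)
1/((-12 - 6*(-5)) + d) = 1/((-12 - 6*(-5)) - 137/132) = 1/((-12 + 30) - 137/132) = 1/(18 - 137/132) = 1/(2239/132) = 132/2239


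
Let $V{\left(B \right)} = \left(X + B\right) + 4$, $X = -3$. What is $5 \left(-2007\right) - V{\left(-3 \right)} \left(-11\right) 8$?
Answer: $-10211$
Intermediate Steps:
$V{\left(B \right)} = 1 + B$ ($V{\left(B \right)} = \left(-3 + B\right) + 4 = 1 + B$)
$5 \left(-2007\right) - V{\left(-3 \right)} \left(-11\right) 8 = 5 \left(-2007\right) - \left(1 - 3\right) \left(-11\right) 8 = -10035 - \left(-2\right) \left(-11\right) 8 = -10035 - 22 \cdot 8 = -10035 - 176 = -10211$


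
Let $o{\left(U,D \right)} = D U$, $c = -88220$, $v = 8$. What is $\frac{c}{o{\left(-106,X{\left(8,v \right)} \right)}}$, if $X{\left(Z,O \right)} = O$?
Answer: $\frac{22055}{212} \approx 104.03$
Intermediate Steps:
$\frac{c}{o{\left(-106,X{\left(8,v \right)} \right)}} = - \frac{88220}{8 \left(-106\right)} = - \frac{88220}{-848} = \left(-88220\right) \left(- \frac{1}{848}\right) = \frac{22055}{212}$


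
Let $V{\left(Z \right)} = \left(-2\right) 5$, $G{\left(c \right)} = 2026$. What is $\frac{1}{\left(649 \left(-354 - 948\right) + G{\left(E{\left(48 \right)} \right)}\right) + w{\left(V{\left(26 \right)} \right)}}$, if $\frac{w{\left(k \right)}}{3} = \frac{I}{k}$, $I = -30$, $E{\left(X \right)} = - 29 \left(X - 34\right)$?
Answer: $- \frac{1}{842963} \approx -1.1863 \cdot 10^{-6}$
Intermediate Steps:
$E{\left(X \right)} = 986 - 29 X$ ($E{\left(X \right)} = - 29 \left(-34 + X\right) = 986 - 29 X$)
$V{\left(Z \right)} = -10$
$w{\left(k \right)} = - \frac{90}{k}$ ($w{\left(k \right)} = 3 \left(- \frac{30}{k}\right) = - \frac{90}{k}$)
$\frac{1}{\left(649 \left(-354 - 948\right) + G{\left(E{\left(48 \right)} \right)}\right) + w{\left(V{\left(26 \right)} \right)}} = \frac{1}{\left(649 \left(-354 - 948\right) + 2026\right) - \frac{90}{-10}} = \frac{1}{\left(649 \left(-1302\right) + 2026\right) - -9} = \frac{1}{\left(-844998 + 2026\right) + 9} = \frac{1}{-842972 + 9} = \frac{1}{-842963} = - \frac{1}{842963}$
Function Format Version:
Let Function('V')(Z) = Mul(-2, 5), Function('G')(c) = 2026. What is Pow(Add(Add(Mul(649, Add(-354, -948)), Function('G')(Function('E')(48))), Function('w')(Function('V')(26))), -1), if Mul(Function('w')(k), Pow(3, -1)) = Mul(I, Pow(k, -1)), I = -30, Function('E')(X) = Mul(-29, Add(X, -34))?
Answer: Rational(-1, 842963) ≈ -1.1863e-6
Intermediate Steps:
Function('E')(X) = Add(986, Mul(-29, X)) (Function('E')(X) = Mul(-29, Add(-34, X)) = Add(986, Mul(-29, X)))
Function('V')(Z) = -10
Function('w')(k) = Mul(-90, Pow(k, -1)) (Function('w')(k) = Mul(3, Mul(-30, Pow(k, -1))) = Mul(-90, Pow(k, -1)))
Pow(Add(Add(Mul(649, Add(-354, -948)), Function('G')(Function('E')(48))), Function('w')(Function('V')(26))), -1) = Pow(Add(Add(Mul(649, Add(-354, -948)), 2026), Mul(-90, Pow(-10, -1))), -1) = Pow(Add(Add(Mul(649, -1302), 2026), Mul(-90, Rational(-1, 10))), -1) = Pow(Add(Add(-844998, 2026), 9), -1) = Pow(Add(-842972, 9), -1) = Pow(-842963, -1) = Rational(-1, 842963)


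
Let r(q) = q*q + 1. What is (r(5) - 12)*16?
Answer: 224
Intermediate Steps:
r(q) = 1 + q² (r(q) = q² + 1 = 1 + q²)
(r(5) - 12)*16 = ((1 + 5²) - 12)*16 = ((1 + 25) - 12)*16 = (26 - 12)*16 = 14*16 = 224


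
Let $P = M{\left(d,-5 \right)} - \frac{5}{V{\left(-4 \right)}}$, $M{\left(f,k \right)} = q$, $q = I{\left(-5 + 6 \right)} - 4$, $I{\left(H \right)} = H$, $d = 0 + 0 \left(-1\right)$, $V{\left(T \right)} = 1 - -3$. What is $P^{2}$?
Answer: $\frac{289}{16} \approx 18.063$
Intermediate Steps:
$V{\left(T \right)} = 4$ ($V{\left(T \right)} = 1 + 3 = 4$)
$d = 0$ ($d = 0 + 0 = 0$)
$q = -3$ ($q = \left(-5 + 6\right) - 4 = 1 - 4 = -3$)
$M{\left(f,k \right)} = -3$
$P = - \frac{17}{4}$ ($P = -3 - \frac{5}{4} = - \frac{17}{4} \approx -4.25$)
$P^{2} = \left(- \frac{17}{4}\right)^{2} = \frac{289}{16}$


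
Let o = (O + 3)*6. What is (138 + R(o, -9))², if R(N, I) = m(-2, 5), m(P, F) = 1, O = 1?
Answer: 19321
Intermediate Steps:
o = 24 (o = (1 + 3)*6 = 4*6 = 24)
R(N, I) = 1
(138 + R(o, -9))² = (138 + 1)² = 139² = 19321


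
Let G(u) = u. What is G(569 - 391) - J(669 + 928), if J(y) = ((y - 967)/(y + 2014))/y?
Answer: 1026483896/5766767 ≈ 178.00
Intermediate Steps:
J(y) = (-967 + y)/(y*(2014 + y)) (J(y) = ((-967 + y)/(2014 + y))/y = (-967 + y)/(y*(2014 + y)))
G(569 - 391) - J(669 + 928) = (569 - 391) - (-967 + (669 + 928))/((669 + 928)*(2014 + (669 + 928))) = 178 - (-967 + 1597)/(1597*(2014 + 1597)) = 178 - 630/(1597*3611) = 178 - 1*630/5766767 = 178 - 630/5766767 = 1026483896/5766767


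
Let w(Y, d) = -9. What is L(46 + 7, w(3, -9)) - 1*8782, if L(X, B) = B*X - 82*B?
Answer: -8521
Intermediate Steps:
L(X, B) = -82*B + B*X
L(46 + 7, w(3, -9)) - 1*8782 = -9*(-82 + (46 + 7)) - 1*8782 = -9*(-82 + 53) - 8782 = -9*(-29) - 8782 = 261 - 8782 = -8521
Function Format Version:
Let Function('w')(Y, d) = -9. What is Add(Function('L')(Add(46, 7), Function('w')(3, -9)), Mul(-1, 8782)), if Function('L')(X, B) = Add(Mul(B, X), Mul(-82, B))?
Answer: -8521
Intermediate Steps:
Function('L')(X, B) = Add(Mul(-82, B), Mul(B, X))
Add(Function('L')(Add(46, 7), Function('w')(3, -9)), Mul(-1, 8782)) = Add(Mul(-9, Add(-82, Add(46, 7))), Mul(-1, 8782)) = Add(Mul(-9, Add(-82, 53)), -8782) = Add(Mul(-9, -29), -8782) = Add(261, -8782) = -8521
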